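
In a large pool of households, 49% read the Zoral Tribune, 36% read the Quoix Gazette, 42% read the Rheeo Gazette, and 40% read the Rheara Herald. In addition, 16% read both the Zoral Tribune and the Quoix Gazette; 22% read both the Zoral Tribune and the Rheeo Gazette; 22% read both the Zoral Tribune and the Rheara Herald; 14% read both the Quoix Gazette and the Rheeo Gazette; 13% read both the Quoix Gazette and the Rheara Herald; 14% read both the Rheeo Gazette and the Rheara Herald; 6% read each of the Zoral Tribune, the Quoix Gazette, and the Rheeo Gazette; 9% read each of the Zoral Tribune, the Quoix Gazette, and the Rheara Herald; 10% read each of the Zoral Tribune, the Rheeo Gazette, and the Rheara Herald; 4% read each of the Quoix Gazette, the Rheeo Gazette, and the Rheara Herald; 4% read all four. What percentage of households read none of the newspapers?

9%

Using inclusion–exclusion:
P(union) = 49 + 36 + 42 + 40 − 16 − 22 − 22 − 14 − 13 − 14 + 6 + 9 + 10 + 4 − 4 = 91%
P(none) = 100% − 91% = 9%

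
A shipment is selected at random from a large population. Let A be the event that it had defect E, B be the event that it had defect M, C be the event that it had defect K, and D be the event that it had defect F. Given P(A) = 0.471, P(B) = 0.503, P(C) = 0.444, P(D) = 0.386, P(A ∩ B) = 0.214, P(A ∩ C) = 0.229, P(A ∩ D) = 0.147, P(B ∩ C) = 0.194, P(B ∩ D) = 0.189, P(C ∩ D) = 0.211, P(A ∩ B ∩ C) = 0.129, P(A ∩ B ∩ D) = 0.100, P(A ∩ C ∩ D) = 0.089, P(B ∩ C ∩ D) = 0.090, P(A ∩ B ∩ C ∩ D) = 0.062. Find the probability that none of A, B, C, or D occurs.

Inclusion–exclusion gives
P(A ∪ B ∪ C ∪ D) = 0.471 + 0.503 + 0.444 + 0.386 − 0.214 − 0.229 − 0.147 − 0.194 − 0.189 − 0.211 + 0.129 + 0.100 + 0.089 + 0.090 − 0.062 = 0.966
P(none) = 1 − 0.966 = 0.034

0.034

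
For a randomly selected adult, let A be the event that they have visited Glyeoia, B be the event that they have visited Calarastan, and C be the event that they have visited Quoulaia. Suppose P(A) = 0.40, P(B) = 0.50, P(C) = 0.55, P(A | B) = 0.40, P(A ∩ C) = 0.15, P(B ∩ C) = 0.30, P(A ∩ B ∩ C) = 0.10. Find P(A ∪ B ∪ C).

0.90

P(A ∩ B) = P(B)·P(A|B) = 0.50 × 0.40 = 0.20
Apply inclusion-exclusion:
P(A ∪ B ∪ C) = 0.40 + 0.50 + 0.55 − 0.20 − 0.15 − 0.30 + 0.10 = 0.90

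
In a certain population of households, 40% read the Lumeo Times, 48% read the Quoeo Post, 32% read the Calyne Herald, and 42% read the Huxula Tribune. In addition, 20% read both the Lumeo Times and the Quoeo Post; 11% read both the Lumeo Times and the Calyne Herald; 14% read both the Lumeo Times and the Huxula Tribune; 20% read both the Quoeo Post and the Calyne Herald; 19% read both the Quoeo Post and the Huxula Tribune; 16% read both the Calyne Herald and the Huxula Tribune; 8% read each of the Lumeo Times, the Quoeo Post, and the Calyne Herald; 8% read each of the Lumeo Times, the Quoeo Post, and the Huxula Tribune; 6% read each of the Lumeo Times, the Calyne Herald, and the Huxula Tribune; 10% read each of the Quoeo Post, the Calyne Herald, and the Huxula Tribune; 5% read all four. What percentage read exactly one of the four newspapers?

Using the inclusion–exclusion count for exactly one event:
P(exactly one) = 40 + 48 + 32 + 42 − 2·20 − 2·11 − 2·14 − 2·20 − 2·19 − 2·16 + 3·8 + 3·8 + 3·6 + 3·10 − 4·5 = 38%

38%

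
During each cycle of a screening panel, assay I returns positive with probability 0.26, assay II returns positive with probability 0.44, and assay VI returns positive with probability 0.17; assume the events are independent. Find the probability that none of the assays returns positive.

0.343952

Since the events are independent, P(none) is the product of the individual non-occurrence probabilities.
P(none) = (1 − 0.26) × (1 − 0.44) × (1 − 0.17) = 0.74 × 0.56 × 0.83 = 0.343952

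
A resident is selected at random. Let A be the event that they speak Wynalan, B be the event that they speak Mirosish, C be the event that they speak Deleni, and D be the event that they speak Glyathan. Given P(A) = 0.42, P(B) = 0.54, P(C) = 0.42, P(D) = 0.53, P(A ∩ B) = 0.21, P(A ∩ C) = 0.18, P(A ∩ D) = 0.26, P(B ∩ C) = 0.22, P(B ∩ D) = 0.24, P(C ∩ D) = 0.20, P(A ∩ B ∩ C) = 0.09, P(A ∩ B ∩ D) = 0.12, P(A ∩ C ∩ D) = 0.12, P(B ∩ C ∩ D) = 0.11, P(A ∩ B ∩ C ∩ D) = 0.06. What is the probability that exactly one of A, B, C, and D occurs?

0.37

P(exactly one) = 0.42 + 0.54 + 0.42 + 0.53 − 2·0.21 − 2·0.18 − 2·0.26 − 2·0.22 − 2·0.24 − 2·0.20 + 3·0.09 + 3·0.12 + 3·0.12 + 3·0.11 − 4·0.06 = 0.37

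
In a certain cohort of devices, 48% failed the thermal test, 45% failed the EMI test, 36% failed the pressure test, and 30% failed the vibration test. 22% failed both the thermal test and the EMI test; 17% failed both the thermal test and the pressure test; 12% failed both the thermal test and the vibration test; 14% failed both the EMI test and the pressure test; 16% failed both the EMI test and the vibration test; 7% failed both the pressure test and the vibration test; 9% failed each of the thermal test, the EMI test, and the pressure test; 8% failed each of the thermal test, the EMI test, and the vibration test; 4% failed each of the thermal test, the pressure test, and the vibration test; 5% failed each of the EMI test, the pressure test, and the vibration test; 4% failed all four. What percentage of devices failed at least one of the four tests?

93%

By inclusion–exclusion:
P(≥1) = 48 + 45 + 36 + 30 − 22 − 17 − 12 − 14 − 16 − 7 + 9 + 8 + 4 + 5 − 4 = 93%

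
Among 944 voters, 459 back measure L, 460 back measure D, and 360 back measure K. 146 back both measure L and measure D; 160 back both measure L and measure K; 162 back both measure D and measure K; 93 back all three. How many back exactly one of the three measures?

|exactly one| = 459 + 460 + 360 − 2·146 − 2·160 − 2·162 + 3·93 = 622

622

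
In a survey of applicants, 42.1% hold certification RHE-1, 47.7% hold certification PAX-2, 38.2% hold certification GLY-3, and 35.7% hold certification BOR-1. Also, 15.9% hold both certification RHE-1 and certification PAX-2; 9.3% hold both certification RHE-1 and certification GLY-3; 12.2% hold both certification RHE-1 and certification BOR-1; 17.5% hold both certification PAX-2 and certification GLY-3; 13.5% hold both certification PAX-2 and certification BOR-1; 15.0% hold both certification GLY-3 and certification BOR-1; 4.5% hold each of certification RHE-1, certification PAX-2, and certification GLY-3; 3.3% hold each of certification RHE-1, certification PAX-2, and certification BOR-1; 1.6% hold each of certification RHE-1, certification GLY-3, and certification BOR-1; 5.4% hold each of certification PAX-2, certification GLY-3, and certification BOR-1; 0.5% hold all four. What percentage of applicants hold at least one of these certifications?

P(at least one) = 42.1 + 47.7 + 38.2 + 35.7 − 15.9 − 9.3 − 12.2 − 17.5 − 13.5 − 15.0 + 4.5 + 3.3 + 1.6 + 5.4 − 0.5 = 94.6%

94.6%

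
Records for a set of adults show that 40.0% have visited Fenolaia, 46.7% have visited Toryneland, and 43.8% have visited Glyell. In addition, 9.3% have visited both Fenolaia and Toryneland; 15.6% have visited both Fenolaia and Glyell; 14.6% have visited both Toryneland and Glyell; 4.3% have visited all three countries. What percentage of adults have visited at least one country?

Apply inclusion-exclusion:
P(union) = 40.0 + 46.7 + 43.8 − 9.3 − 15.6 − 14.6 + 4.3 = 95.3%

95.3%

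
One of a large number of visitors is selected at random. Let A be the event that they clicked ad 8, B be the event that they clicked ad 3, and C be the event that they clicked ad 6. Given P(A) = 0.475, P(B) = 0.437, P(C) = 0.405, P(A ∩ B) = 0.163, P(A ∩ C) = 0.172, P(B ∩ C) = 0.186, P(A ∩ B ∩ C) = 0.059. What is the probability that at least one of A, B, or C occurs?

By inclusion-exclusion,
P(A ∪ B ∪ C) = 0.475 + 0.437 + 0.405 − 0.163 − 0.172 − 0.186 + 0.059 = 0.855

0.855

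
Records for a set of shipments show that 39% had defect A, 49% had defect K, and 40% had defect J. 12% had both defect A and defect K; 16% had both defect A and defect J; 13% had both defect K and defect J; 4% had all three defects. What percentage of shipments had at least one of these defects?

Inclusion–exclusion gives
P(at least one) = 39 + 49 + 40 − 12 − 16 − 13 + 4 = 91%

91%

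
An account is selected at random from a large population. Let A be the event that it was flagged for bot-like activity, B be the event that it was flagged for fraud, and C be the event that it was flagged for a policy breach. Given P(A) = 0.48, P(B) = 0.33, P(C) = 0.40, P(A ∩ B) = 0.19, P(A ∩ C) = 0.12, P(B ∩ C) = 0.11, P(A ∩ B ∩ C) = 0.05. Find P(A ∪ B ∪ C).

P(A ∪ B ∪ C) = 0.48 + 0.33 + 0.40 − 0.19 − 0.12 − 0.11 + 0.05 = 0.84

0.84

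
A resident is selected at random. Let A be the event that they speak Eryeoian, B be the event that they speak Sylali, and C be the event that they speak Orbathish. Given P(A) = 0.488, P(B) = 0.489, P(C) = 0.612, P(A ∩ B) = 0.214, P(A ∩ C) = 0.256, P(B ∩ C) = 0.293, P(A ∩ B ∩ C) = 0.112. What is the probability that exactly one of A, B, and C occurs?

0.399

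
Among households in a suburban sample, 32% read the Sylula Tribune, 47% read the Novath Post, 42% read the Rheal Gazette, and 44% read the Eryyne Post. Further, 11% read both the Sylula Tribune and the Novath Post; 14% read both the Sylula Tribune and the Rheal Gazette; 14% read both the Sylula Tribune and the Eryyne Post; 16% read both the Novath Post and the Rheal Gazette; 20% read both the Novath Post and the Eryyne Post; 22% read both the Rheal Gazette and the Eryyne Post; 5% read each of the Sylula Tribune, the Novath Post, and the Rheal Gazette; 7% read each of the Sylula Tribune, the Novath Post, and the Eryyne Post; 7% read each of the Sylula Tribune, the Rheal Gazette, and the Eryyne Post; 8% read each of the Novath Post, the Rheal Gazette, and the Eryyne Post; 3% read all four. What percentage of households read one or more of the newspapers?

92%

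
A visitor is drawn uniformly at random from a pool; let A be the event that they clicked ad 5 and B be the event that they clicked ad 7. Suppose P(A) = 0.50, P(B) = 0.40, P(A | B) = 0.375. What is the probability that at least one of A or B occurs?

0.75

P(A ∩ B) = P(B)·P(A|B) = 0.40 × 0.375 = 0.15
P(A ∪ B) = 0.50 + 0.40 − 0.15 = 0.75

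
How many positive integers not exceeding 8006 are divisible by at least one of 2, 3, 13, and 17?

Inclusion–exclusion gives
⌊8006/2⌋ + ⌊8006/3⌋ + ⌊8006/13⌋ + ⌊8006/17⌋ − ⌊8006/6⌋ − ⌊8006/26⌋ − ⌊8006/34⌋ − ⌊8006/39⌋ − ⌊8006/51⌋ − ⌊8006/221⌋ + ⌊8006/78⌋ + ⌊8006/102⌋ + ⌊8006/442⌋ + ⌊8006/663⌋ − ⌊8006/1326⌋ = 4003 + 2668 + 615 + 470 − 1334 − 307 − 235 − 205 − 156 − 36 + 102 + 78 + 18 + 12 − 6 = 5687

5687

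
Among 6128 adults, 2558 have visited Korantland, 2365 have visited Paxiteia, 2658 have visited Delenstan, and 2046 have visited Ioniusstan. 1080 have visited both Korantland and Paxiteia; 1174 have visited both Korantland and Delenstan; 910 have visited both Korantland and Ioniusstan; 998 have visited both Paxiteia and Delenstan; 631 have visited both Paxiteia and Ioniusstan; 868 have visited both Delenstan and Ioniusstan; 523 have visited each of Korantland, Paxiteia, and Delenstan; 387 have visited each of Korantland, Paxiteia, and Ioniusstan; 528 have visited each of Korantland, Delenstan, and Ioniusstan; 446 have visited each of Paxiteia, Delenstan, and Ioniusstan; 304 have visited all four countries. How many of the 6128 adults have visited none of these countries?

582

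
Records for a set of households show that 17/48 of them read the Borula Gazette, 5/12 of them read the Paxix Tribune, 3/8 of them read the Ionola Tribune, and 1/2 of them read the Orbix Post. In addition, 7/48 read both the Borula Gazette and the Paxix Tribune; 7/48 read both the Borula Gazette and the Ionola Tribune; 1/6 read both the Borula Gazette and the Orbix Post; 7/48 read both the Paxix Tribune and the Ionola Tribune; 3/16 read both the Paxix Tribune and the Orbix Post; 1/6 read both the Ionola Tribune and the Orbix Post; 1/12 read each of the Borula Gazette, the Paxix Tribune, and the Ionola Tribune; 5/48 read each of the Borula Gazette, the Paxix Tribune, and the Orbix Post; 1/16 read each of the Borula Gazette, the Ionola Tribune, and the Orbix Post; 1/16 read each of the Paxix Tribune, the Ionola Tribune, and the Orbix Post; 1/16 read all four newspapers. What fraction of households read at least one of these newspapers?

P(union) = 17/48 + 5/12 + 3/8 + 1/2 − 7/48 − 7/48 − 1/6 − 7/48 − 3/16 − 1/6 + 1/12 + 5/48 + 1/16 + 1/16 − 1/16 = 15/16

15/16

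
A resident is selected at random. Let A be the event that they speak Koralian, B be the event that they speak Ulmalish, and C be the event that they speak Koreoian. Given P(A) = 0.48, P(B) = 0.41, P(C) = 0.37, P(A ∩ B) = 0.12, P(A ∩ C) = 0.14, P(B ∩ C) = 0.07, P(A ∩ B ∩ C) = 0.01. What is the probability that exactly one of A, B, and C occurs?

0.63

By inclusion–exclusion (exactly-one form):
P(exactly one) = 0.48 + 0.41 + 0.37 − 2·0.12 − 2·0.14 − 2·0.07 + 3·0.01 = 0.63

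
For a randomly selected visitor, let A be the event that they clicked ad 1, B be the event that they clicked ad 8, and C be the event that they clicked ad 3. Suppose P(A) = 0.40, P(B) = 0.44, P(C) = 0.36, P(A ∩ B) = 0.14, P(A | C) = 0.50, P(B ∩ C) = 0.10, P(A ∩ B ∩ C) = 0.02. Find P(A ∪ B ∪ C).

P(A ∩ C) = P(C)·P(A|C) = 0.36 × 0.50 = 0.18
P(A ∪ B ∪ C) = 0.40 + 0.44 + 0.36 − 0.14 − 0.18 − 0.10 + 0.02 = 0.80

0.80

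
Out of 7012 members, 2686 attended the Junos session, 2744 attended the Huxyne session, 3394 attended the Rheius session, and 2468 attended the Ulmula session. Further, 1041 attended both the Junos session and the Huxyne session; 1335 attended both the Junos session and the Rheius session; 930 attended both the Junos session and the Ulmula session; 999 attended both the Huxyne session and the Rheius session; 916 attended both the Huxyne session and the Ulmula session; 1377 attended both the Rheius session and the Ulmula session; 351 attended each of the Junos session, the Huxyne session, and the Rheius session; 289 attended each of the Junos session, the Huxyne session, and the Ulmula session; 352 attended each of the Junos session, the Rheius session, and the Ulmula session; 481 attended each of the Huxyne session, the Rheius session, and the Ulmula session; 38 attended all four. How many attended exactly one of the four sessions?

2363

|exactly one| = 2686 + 2744 + 3394 + 2468 − 2·1041 − 2·1335 − 2·930 − 2·999 − 2·916 − 2·1377 + 3·351 + 3·289 + 3·352 + 3·481 − 4·38 = 2363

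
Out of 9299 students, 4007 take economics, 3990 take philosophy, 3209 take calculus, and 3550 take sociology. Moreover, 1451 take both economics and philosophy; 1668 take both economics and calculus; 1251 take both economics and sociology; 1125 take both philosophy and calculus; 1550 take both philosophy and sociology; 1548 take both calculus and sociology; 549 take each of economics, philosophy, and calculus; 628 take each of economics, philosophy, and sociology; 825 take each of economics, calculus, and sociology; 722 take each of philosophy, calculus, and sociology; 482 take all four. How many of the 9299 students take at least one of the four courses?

8405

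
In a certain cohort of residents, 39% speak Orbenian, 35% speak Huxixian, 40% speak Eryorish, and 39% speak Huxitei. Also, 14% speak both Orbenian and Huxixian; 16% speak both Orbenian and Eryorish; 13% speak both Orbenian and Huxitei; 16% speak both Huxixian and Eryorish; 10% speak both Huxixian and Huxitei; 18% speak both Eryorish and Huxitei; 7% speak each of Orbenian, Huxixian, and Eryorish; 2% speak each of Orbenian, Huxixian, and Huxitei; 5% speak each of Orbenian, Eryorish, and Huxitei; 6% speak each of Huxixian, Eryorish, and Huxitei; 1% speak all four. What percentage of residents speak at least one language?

85%

P(≥1) = 39 + 35 + 40 + 39 − 14 − 16 − 13 − 16 − 10 − 18 + 7 + 2 + 5 + 6 − 1 = 85%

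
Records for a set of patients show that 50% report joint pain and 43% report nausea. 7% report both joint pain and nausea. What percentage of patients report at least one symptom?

P(at least one) = 50 + 43 − 7 = 86%

86%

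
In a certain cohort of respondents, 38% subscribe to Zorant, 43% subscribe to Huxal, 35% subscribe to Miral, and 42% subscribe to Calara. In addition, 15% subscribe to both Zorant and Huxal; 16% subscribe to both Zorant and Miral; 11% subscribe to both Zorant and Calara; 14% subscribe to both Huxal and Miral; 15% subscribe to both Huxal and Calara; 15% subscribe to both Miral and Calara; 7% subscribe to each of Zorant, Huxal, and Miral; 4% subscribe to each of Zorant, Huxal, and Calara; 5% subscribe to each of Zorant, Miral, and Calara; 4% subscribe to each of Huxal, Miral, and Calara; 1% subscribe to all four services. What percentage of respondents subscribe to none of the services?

By inclusion–exclusion:
P(≥1) = 38 + 43 + 35 + 42 − 15 − 16 − 11 − 14 − 15 − 15 + 7 + 4 + 5 + 4 − 1 = 91%
P(none) = 100% − 91% = 9%

9%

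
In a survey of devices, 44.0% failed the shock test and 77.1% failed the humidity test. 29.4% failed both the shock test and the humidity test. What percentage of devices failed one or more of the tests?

91.7%

P(≥1) = 44.0 + 77.1 − 29.4 = 91.7%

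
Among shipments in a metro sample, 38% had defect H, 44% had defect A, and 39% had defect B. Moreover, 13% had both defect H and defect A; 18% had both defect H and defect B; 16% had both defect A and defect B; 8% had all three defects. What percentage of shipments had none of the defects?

18%

P(≥1) = 38 + 44 + 39 − 13 − 18 − 16 + 8 = 82%
P(none) = 100% − 82% = 18%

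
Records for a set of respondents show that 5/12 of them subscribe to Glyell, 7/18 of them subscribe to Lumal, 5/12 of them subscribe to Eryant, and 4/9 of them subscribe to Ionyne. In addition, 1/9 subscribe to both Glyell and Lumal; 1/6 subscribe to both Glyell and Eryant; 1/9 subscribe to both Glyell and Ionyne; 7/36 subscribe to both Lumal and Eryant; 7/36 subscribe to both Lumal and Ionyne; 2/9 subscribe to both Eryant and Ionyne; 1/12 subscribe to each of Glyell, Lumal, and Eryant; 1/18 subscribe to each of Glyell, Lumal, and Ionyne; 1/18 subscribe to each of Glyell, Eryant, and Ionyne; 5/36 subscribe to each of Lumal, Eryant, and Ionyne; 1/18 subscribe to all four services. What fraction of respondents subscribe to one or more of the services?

17/18

By inclusion-exclusion,
P(≥1) = 5/12 + 7/18 + 5/12 + 4/9 − 1/9 − 1/6 − 1/9 − 7/36 − 7/36 − 2/9 + 1/12 + 1/18 + 1/18 + 5/36 − 1/18 = 17/18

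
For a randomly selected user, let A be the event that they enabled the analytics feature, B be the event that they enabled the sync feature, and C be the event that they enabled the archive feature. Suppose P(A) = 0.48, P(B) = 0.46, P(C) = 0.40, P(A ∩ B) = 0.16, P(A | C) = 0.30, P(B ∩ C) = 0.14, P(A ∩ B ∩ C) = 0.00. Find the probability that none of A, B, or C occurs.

P(A ∩ C) = P(C)·P(A|C) = 0.40 × 0.30 = 0.12
By inclusion-exclusion,
P(A ∪ B ∪ C) = 0.48 + 0.46 + 0.40 − 0.16 − 0.12 − 0.14 + 0.00 = 0.92
P(none) = 1 − 0.92 = 0.08

0.08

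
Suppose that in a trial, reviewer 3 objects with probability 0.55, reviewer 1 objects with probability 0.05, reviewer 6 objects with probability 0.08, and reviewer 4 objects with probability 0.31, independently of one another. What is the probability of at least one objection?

P(none) = (1 − 0.55) × (1 − 0.05) × (1 − 0.08) × (1 − 0.31) = 0.45 × 0.95 × 0.92 × 0.69 = 0.271377
P(at least one) = 1 − 0.271377 = 0.728623

0.728623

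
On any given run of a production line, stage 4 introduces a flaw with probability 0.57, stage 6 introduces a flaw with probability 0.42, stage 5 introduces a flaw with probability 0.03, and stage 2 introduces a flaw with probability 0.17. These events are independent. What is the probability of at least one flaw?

P(none) = (1 − 0.57) × (1 − 0.42) × (1 − 0.03) × (1 − 0.17) = 0.43 × 0.58 × 0.97 × 0.83 = 0.20079194
P(at least one) = 1 − 0.20079194 = 0.79920806

0.79920806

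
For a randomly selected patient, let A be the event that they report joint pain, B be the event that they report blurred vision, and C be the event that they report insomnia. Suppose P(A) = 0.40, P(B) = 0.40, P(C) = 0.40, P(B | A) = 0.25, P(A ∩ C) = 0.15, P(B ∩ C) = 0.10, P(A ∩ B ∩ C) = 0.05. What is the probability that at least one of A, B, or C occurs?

0.90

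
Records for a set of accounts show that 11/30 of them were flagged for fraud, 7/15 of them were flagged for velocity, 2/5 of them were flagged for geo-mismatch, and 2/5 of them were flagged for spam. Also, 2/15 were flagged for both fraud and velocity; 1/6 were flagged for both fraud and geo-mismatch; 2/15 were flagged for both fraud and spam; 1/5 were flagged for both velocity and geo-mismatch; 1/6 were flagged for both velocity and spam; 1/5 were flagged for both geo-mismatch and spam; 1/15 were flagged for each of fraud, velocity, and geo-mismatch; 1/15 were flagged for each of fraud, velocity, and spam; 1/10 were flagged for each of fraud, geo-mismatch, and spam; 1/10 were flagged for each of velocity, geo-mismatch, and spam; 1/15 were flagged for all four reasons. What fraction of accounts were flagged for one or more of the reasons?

Apply inclusion-exclusion:
P(at least one) = 11/30 + 7/15 + 2/5 + 2/5 − 2/15 − 1/6 − 2/15 − 1/5 − 1/6 − 1/5 + 1/15 + 1/15 + 1/10 + 1/10 − 1/15 = 9/10

9/10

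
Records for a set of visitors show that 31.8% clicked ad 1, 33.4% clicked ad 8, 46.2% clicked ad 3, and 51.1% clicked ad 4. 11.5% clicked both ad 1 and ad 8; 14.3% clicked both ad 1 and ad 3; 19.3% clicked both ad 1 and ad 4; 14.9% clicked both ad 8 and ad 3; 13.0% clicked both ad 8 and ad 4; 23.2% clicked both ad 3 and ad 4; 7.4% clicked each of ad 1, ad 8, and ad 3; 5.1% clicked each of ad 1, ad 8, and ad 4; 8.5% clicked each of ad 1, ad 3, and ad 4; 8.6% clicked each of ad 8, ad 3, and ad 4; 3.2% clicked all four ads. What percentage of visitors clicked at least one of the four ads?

Inclusion–exclusion gives
P(at least one) = 31.8 + 33.4 + 46.2 + 51.1 − 11.5 − 14.3 − 19.3 − 14.9 − 13.0 − 23.2 + 7.4 + 5.1 + 8.5 + 8.6 − 3.2 = 92.7%

92.7%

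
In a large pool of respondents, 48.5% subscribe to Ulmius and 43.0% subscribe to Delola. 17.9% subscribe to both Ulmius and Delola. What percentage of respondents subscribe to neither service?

26.4%

P(≥1) = 48.5 + 43.0 − 17.9 = 73.6%
P(none) = 100% − 73.6% = 26.4%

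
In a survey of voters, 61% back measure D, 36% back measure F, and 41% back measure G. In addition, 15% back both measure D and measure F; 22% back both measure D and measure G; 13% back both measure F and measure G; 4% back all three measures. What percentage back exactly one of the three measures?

By inclusion–exclusion (exactly-one form):
P(exactly one) = 61 + 36 + 41 − 2·15 − 2·22 − 2·13 + 3·4 = 50%

50%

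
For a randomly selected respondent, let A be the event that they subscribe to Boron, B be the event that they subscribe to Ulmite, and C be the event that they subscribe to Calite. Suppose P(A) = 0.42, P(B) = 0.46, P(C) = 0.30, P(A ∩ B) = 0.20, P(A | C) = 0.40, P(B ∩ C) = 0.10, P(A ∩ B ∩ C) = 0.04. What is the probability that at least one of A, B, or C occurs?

0.80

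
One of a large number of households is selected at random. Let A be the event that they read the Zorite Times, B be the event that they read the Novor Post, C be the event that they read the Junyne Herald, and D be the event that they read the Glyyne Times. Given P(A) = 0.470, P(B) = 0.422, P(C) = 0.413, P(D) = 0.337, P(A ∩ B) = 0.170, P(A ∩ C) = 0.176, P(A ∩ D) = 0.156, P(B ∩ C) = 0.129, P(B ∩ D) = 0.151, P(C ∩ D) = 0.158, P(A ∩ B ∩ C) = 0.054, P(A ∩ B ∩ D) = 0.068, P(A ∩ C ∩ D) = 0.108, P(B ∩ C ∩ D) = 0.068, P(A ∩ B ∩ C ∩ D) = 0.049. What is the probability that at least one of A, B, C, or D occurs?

0.951

Apply inclusion-exclusion:
P(A ∪ B ∪ C ∪ D) = 0.470 + 0.422 + 0.413 + 0.337 − 0.170 − 0.176 − 0.156 − 0.129 − 0.151 − 0.158 + 0.054 + 0.068 + 0.108 + 0.068 − 0.049 = 0.951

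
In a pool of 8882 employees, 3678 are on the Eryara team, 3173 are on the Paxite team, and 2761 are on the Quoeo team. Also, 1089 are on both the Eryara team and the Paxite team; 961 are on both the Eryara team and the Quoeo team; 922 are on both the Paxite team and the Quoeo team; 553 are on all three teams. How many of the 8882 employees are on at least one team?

|at least one| = 3678 + 3173 + 2761 − 1089 − 961 − 922 + 553 = 7193

7193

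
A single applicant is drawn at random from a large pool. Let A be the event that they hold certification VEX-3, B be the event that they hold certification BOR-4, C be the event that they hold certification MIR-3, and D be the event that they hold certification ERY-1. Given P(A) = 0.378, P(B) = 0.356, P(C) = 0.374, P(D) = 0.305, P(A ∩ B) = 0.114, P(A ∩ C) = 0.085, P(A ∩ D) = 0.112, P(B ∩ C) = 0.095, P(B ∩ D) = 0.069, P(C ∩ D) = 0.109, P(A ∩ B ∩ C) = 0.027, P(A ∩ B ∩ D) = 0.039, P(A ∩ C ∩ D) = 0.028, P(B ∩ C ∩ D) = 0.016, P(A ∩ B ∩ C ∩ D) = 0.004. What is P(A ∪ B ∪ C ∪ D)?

Inclusion–exclusion gives
P(A ∪ B ∪ C ∪ D) = 0.378 + 0.356 + 0.374 + 0.305 − 0.114 − 0.085 − 0.112 − 0.095 − 0.069 − 0.109 + 0.027 + 0.039 + 0.028 + 0.016 − 0.004 = 0.935

0.935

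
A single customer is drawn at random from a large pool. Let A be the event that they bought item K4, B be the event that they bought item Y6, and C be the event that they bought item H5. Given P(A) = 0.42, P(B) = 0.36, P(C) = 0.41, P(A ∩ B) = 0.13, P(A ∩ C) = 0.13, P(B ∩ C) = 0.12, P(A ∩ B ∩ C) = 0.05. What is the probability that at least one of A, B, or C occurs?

0.86

Apply inclusion-exclusion:
P(A ∪ B ∪ C) = 0.42 + 0.36 + 0.41 − 0.13 − 0.13 − 0.12 + 0.05 = 0.86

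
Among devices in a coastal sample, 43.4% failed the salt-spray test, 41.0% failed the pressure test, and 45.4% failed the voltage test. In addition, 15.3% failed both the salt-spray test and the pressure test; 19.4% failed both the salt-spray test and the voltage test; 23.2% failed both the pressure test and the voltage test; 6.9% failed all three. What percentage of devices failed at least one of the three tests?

By inclusion-exclusion,
P(≥1) = 43.4 + 41.0 + 45.4 − 15.3 − 19.4 − 23.2 + 6.9 = 78.8%

78.8%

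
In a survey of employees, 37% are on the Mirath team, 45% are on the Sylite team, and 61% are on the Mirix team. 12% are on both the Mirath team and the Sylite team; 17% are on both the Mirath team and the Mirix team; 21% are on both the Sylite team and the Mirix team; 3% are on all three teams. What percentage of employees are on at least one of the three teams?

Inclusion–exclusion gives
P(union) = 37 + 45 + 61 − 12 − 17 − 21 + 3 = 96%

96%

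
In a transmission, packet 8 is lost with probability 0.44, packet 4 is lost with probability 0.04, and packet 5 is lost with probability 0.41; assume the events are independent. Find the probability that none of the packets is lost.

Independence gives P(none) = ∏(1 − pᵢ).
P(none) = (1 − 0.44) × (1 − 0.04) × (1 − 0.41) = 0.56 × 0.96 × 0.59 = 0.317184

0.317184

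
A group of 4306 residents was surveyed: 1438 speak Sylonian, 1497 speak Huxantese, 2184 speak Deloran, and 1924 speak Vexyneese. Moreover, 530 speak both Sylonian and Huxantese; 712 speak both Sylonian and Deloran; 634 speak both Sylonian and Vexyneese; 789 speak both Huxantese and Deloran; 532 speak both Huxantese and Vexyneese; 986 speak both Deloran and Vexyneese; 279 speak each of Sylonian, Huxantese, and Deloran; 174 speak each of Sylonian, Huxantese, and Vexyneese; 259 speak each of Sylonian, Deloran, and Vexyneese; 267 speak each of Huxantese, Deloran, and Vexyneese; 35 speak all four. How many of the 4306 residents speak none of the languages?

Using inclusion–exclusion:
|at least one| = 1438 + 1497 + 2184 + 1924 − 530 − 712 − 634 − 789 − 532 − 986 + 279 + 174 + 259 + 267 − 35 = 3804
None: 4306 − 3804 = 502

502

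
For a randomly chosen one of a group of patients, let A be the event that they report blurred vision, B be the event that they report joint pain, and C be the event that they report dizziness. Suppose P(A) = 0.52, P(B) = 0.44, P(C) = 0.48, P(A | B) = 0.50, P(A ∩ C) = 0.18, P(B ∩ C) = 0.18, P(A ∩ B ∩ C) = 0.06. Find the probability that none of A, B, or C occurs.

0.08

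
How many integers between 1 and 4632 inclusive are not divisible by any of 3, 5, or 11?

2245

⌊4632/3⌋ + ⌊4632/5⌋ + ⌊4632/11⌋ − ⌊4632/15⌋ − ⌊4632/33⌋ − ⌊4632/55⌋ + ⌊4632/165⌋ = 1544 + 926 + 421 − 308 − 140 − 84 + 28 = 2387
4632 − 2387 = 2245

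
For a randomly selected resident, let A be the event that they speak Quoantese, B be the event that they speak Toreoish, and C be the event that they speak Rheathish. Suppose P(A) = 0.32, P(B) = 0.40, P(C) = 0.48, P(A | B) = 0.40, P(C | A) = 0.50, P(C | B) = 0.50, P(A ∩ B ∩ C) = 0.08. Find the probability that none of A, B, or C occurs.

P(A ∩ B) = P(B)·P(A|B) = 0.40 × 0.40 = 0.16
P(A ∩ C) = P(A)·P(C|A) = 0.32 × 0.50 = 0.16
P(B ∩ C) = P(B)·P(C|B) = 0.40 × 0.50 = 0.20
P(A ∪ B ∪ C) = 0.32 + 0.40 + 0.48 − 0.16 − 0.16 − 0.20 + 0.08 = 0.76
P(none) = 1 − 0.76 = 0.24

0.24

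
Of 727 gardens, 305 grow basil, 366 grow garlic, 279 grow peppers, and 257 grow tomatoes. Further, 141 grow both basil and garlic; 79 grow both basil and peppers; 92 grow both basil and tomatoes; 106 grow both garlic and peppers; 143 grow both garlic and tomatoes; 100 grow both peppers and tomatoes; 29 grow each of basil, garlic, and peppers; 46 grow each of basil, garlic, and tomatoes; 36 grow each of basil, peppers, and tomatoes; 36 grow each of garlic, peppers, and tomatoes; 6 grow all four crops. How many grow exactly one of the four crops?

302

|exactly one| = 305 + 366 + 279 + 257 − 2·141 − 2·79 − 2·92 − 2·106 − 2·143 − 2·100 + 3·29 + 3·46 + 3·36 + 3·36 − 4·6 = 302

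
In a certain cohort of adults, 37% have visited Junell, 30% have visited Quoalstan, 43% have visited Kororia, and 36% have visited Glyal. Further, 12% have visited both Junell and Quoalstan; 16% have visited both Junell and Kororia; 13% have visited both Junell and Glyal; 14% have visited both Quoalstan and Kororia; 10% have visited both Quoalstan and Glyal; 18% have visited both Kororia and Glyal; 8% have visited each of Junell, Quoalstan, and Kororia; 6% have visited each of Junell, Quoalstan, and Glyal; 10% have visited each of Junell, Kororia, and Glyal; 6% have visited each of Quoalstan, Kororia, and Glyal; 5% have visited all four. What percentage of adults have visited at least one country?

P(union) = 37 + 30 + 43 + 36 − 12 − 16 − 13 − 14 − 10 − 18 + 8 + 6 + 10 + 6 − 5 = 88%

88%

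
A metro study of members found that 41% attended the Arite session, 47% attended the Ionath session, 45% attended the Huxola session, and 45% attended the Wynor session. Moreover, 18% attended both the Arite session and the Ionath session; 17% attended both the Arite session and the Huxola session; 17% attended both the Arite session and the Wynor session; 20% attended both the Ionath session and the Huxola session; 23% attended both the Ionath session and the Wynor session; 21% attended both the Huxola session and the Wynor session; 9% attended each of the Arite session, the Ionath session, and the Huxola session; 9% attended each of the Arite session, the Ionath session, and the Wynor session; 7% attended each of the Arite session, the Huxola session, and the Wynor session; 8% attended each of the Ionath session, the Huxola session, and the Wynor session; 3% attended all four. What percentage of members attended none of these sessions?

8%

P(≥1) = 41 + 47 + 45 + 45 − 18 − 17 − 17 − 20 − 23 − 21 + 9 + 9 + 7 + 8 − 3 = 92%
P(none) = 100% − 92% = 8%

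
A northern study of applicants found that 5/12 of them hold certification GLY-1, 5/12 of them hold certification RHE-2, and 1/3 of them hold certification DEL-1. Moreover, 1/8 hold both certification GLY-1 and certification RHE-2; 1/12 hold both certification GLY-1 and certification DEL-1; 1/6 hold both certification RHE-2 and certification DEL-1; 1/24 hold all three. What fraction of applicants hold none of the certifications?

Inclusion–exclusion gives
P(at least one) = 5/12 + 5/12 + 1/3 − 1/8 − 1/12 − 1/6 + 1/24 = 5/6
P(none) = 1 − 5/6 = 1/6

1/6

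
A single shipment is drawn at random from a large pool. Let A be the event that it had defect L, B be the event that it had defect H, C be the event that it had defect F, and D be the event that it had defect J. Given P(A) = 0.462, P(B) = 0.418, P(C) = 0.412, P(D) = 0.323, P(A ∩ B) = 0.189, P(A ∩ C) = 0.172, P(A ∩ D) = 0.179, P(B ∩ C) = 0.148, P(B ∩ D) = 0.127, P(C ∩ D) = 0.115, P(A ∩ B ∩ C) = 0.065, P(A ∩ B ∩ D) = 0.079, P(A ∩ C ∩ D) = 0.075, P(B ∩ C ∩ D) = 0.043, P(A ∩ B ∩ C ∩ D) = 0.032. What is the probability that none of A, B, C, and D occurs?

0.085

P(A ∪ B ∪ C ∪ D) = 0.462 + 0.418 + 0.412 + 0.323 − 0.189 − 0.172 − 0.179 − 0.148 − 0.127 − 0.115 + 0.065 + 0.079 + 0.075 + 0.043 − 0.032 = 0.915
P(none) = 1 − 0.915 = 0.085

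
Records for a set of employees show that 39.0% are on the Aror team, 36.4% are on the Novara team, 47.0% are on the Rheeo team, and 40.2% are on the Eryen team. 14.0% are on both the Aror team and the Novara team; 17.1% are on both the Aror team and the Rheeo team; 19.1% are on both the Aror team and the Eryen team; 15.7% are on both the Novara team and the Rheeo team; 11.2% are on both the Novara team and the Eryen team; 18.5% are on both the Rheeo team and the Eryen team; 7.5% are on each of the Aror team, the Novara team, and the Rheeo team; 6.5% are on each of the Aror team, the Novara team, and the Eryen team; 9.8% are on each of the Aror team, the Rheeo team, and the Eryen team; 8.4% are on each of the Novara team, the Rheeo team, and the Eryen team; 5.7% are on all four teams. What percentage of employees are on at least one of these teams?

93.5%

Using inclusion–exclusion:
P(union) = 39.0 + 36.4 + 47.0 + 40.2 − 14.0 − 17.1 − 19.1 − 15.7 − 11.2 − 18.5 + 7.5 + 6.5 + 9.8 + 8.4 − 5.7 = 93.5%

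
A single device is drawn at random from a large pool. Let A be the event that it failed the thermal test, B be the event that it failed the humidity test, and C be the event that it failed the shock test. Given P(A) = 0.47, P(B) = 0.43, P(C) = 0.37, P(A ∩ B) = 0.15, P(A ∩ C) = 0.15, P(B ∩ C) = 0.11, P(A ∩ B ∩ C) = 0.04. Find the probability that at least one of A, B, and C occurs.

0.90

P(A ∪ B ∪ C) = 0.47 + 0.43 + 0.37 − 0.15 − 0.15 − 0.11 + 0.04 = 0.90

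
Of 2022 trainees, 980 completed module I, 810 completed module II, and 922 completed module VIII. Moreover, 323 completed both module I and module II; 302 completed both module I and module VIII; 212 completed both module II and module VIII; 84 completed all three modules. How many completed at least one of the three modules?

|at least one| = 980 + 810 + 922 − 323 − 302 − 212 + 84 = 1959

1959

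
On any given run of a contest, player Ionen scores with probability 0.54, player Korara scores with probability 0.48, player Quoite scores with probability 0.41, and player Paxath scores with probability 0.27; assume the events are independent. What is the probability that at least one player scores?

Independence gives P(none) = ∏(1 − pᵢ).
P(none) = (1 − 0.54) × (1 − 0.48) × (1 − 0.41) × (1 − 0.27) = 0.46 × 0.52 × 0.59 × 0.73 = 0.10302344
P(at least one) = 1 − 0.10302344 = 0.89697656

0.89697656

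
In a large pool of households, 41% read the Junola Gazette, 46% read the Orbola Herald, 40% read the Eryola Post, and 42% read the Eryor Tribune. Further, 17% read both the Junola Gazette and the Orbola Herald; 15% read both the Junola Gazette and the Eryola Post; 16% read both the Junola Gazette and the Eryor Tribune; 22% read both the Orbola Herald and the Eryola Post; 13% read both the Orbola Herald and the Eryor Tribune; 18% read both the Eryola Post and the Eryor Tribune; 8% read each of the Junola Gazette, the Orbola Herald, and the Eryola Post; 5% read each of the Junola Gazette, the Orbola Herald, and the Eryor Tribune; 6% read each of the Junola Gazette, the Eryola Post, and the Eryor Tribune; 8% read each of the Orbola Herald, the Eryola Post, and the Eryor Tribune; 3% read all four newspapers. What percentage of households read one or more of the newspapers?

92%

Inclusion–exclusion gives
P(union) = 41 + 46 + 40 + 42 − 17 − 15 − 16 − 22 − 13 − 18 + 8 + 5 + 6 + 8 − 3 = 92%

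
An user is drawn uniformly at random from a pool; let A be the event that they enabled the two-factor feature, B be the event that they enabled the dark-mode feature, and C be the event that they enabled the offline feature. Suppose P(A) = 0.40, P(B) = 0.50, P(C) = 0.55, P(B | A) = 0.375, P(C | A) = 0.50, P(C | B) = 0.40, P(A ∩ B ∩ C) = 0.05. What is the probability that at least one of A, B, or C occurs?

0.95

P(A ∩ B) = P(A)·P(B|A) = 0.40 × 0.375 = 0.15
P(A ∩ C) = P(A)·P(C|A) = 0.40 × 0.50 = 0.20
P(B ∩ C) = P(B)·P(C|B) = 0.50 × 0.40 = 0.20
P(A ∪ B ∪ C) = 0.40 + 0.50 + 0.55 − 0.15 − 0.20 − 0.20 + 0.05 = 0.95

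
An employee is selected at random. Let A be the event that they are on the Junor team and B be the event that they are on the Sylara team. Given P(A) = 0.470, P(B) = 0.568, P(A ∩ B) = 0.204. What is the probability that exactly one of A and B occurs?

P(exactly one) = 0.470 + 0.568 − 2·0.204 = 0.630

0.630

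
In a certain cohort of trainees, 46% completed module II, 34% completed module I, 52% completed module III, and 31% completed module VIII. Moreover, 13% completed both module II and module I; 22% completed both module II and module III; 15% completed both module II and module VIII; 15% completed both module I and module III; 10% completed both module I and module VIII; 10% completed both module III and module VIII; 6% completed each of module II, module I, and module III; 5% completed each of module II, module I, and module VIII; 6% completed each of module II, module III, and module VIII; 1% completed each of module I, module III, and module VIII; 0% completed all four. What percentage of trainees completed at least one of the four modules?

P(at least one) = 46 + 34 + 52 + 31 − 13 − 22 − 15 − 15 − 10 − 10 + 6 + 5 + 6 + 1 − 0 = 96%

96%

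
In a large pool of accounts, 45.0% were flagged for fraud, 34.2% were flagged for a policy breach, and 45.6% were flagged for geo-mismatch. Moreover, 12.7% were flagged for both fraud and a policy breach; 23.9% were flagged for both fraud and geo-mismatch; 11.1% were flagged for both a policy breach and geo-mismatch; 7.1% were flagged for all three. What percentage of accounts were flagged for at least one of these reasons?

By inclusion–exclusion:
P(≥1) = 45.0 + 34.2 + 45.6 − 12.7 − 23.9 − 11.1 + 7.1 = 84.2%

84.2%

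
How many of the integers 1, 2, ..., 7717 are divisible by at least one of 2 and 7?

4409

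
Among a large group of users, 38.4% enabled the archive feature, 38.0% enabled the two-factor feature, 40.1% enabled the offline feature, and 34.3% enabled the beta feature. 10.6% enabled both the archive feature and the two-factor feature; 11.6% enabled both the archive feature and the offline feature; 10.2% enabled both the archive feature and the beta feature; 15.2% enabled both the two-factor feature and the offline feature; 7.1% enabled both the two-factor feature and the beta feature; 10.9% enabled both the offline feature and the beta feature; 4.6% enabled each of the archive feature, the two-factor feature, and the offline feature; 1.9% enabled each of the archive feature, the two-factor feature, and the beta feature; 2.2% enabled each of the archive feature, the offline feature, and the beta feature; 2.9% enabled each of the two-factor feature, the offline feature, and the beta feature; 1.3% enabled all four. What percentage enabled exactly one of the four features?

Using the inclusion–exclusion count for exactly one event:
P(exactly one) = 38.4 + 38.0 + 40.1 + 34.3 − 2·10.6 − 2·11.6 − 2·10.2 − 2·15.2 − 2·7.1 − 2·10.9 + 3·4.6 + 3·1.9 + 3·2.2 + 3·2.9 − 4·1.3 = 49.2%

49.2%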